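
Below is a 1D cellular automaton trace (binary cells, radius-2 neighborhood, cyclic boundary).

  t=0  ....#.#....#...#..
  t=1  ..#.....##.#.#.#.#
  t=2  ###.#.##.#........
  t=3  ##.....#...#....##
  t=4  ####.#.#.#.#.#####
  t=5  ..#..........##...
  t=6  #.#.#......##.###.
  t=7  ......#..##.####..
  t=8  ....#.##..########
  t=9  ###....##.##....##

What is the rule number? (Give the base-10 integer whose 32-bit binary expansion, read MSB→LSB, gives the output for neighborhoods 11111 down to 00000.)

  ##### -> .   bit 31 = 0  t=4,i=0
  ####. -> #   bit 30 = 1  t=3,i=0
  ###.# -> .   bit 29 = 0  t=2,i=2
  ###.. -> #   bit 28 = 1  t=3,i=1
  ##.## -> #   bit 27 = 1  t=6,i=13
  ##.#. -> .   bit 26 = 0  t=1,i=10
  ##..# -> #   bit 25 = 1  t=8,i=8
  ##... -> #   bit 24 = 1  t=3,i=2
  #.### -> #   bit 23 = 1  t=4,i=13
  #.##. -> .   bit 22 = 0  t=2,i=6
  #.#.# -> .   bit 21 = 0  t=1,i=11
  #.#.. -> .   bit 20 = 0  t=0,i=6
  #..## -> .   bit 19 = 0  t=7,i=8
  #..#. -> #   bit 18 = 1  t=1,i=1
  #...# -> #   bit 17 = 1  t=0,i=13
  #.... -> #   bit 16 = 1  t=0,i=8
  .#### -> #   bit 15 = 1  t=3,i=17
  .###. -> #   bit 14 = 1  t=2,i=1
  .##.# -> #   bit 13 = 1  t=1,i=9
  .##.. -> #   bit 12 = 1  t=5,i=14
  .#.## -> .   bit 11 = 0  t=2,i=5
  .#.#. -> .   bit 10 = 0  t=0,i=5
  .#..# -> #   bit 9 = 1  t=1,i=0
  .#... -> .   bit 8 = 0  t=0,i=7
  ..### -> #   bit 7 = 1  t=2,i=0
  ..##. -> .   bit 6 = 0  t=1,i=8
  ..#.# -> .   bit 5 = 0  t=0,i=4
  ..#.. -> #   bit 4 = 1  t=0,i=11
  ...## -> #   bit 3 = 1  t=1,i=7
  ...#. -> .   bit 2 = 0  t=0,i=3
  ....# -> #   bit 1 = 1  t=0,i=2
  ..... -> .   bit 0 = 0  t=0,i=0
  bits 01011011100001111111001010011010 = 1535636122

1535636122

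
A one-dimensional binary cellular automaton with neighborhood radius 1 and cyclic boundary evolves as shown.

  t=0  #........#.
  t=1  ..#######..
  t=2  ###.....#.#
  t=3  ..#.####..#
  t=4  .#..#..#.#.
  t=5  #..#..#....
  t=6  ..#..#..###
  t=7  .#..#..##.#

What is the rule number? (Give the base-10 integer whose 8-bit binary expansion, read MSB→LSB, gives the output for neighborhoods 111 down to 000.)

75

  ###|.  b7=0 t=1,i=3
  ##.|#  b6=1 t=1,i=8
  #.#|.  b5=0 t=0,i=10
  #..|.  b4=0 t=0,i=1
  .##|#  b3=1 t=1,i=2
  .#.|.  b2=0 t=0,i=0
  ..#|#  b1=1 t=0,i=8
  ...|#  b0=1 t=0,i=2
  bits 01001011 = 75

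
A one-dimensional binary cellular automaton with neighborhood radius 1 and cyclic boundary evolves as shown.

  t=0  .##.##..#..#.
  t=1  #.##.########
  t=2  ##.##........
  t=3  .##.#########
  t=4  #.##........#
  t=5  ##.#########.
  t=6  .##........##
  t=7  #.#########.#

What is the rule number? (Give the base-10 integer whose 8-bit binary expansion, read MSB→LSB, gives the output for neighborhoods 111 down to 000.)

119

  ###|.  b7=0 t=1,i=6
  ##.|#  b6=1 t=0,i=2
  #.#|#  b5=1 t=0,i=3
  #..|#  b4=1 t=0,i=6
  .##|.  b3=0 t=0,i=1
  .#.|#  b2=1 t=0,i=8
  ..#|#  b1=1 t=0,i=0
  ...|#  b0=1 t=2,i=6
  bits 01110111 = 119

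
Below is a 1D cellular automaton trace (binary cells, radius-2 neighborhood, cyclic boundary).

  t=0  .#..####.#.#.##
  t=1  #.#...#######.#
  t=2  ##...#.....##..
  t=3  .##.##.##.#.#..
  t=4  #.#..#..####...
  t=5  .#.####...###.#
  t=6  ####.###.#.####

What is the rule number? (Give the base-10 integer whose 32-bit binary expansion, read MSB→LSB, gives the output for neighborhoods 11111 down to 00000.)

1973779997

  #####|.  b31=0 t=1,i=8
  ####.|#  b30=1 t=0,i=6
  ###.#|#  b29=1 t=0,i=7
  ###..|#  b28=1 t=4,i=11
  ##.##|.  b27=0 t=1,i=13
  ##.#.|#  b26=1 t=0,i=0
  ##..#|.  b25=0 t=2,i=13
  ##...|#  b24=1 t=2,i=2
  #.###|#  b23=1 t=5,i=3
  #.##.|.  b22=0 t=0,i=13
  #.#.#|#  b21=1 t=0,i=9
  #.#..|.  b20=0 t=0,i=1
  #..##|.  b19=0 t=0,i=3
  #..#.|#  b18=1 t=4,i=4
  #...#|.  b17=0 t=1,i=4
  #....|#  b16=1 t=2,i=7
  .####|.  b15=0 t=0,i=5
  .###.|#  b14=1 t=5,i=11
  .##.#|#  b13=1 t=0,i=14
  .##..|#  b12=1 t=2,i=1
  .#.##|#  b11=1 t=0,i=12
  .#.#.|#  b10=1 t=0,i=10
  .#..#|#  b9=1 t=0,i=2
  .#...|.  b8=0 t=1,i=3
  ..###|.  b7=0 t=0,i=4
  ..##.|.  b6=0 t=2,i=0
  ..#.#|.  b5=0 t=4,i=0
  ..#..|#  b4=1 t=2,i=5
  ...##|#  b3=1 t=1,i=5
  ...#.|#  b2=1 t=2,i=4
  ....#|.  b1=0 t=2,i=9
  .....|#  b0=1 t=2,i=8
  bits 01110101101001010111111000011101 = 1973779997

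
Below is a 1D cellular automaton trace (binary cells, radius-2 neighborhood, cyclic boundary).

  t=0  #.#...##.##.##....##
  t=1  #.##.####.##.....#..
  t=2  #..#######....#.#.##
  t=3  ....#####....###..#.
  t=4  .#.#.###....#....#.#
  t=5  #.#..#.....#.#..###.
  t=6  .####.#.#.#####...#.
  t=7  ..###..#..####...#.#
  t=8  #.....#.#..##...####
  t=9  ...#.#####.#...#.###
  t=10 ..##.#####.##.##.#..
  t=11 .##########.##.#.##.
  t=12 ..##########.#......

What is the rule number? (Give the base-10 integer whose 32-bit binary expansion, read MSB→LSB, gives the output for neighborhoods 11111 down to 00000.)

  [31] ##### => #  t=2,i=5
  [30] ####. => #  t=1,i=7
  [29] ###.# => #  t=0,i=0
  [28] ###.. => .  t=2,i=0
  [27] ##.## => #  t=0,i=8
  [26] ##.#. => .  t=0,i=1
  [25] ##..# => .  t=2,i=1
  [24] ##... => .  t=0,i=14
  [23] #.### => #  t=1,i=5
  [22] #.##. => .  t=0,i=9
  [21] #.#.# => .  t=2,i=16
  [20] #.#.. => #  t=0,i=2
  [19] #..## => .  t=2,i=2
  [18] #..#. => #  t=1,i=19
  [17] #...# => .  t=0,i=4
  [16] #.... => .  t=0,i=15
  [15] .#### => #  t=1,i=6
  [14] .###. => .  t=0,i=19
  [13] .##.# => #  t=0,i=7
  [12] .##.. => .  t=0,i=13
  [11] .#.## => .  t=1,i=1
  [10] .#.#. => #  t=2,i=15
  [9] .#..# => #  t=1,i=18
  [8] .#... => #  t=0,i=3
  [7] ..### => .  t=0,i=18
  [6] ..##. => #  t=0,i=6
  [5] ..#.# => #  t=1,i=0
  [4] ..#.. => .  t=1,i=17
  [3] ...## => #  t=0,i=5
  [2] ...#. => #  t=1,i=16
  [1] ....# => .  t=0,i=16
  [0] ..... => #  t=1,i=14
  bits 11101000100101001010011101101101 = 3902056301

3902056301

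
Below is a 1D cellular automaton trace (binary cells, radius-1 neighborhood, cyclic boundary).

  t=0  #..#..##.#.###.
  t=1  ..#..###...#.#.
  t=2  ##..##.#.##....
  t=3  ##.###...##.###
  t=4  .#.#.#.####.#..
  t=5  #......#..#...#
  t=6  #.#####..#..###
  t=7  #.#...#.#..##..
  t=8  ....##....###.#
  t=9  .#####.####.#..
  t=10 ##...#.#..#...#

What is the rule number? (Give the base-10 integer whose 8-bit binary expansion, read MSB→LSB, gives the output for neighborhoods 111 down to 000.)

  ###|.  b7=0 t=0,i=12
  ##.|#  b6=1 t=0,i=7
  #.#|.  b5=0 t=0,i=8
  #..|.  b4=0 t=0,i=1
  .##|#  b3=1 t=0,i=6
  .#.|.  b2=0 t=0,i=0
  ..#|#  b1=1 t=0,i=2
  ...|#  b0=1 t=1,i=0
  bits 01001011 = 75

75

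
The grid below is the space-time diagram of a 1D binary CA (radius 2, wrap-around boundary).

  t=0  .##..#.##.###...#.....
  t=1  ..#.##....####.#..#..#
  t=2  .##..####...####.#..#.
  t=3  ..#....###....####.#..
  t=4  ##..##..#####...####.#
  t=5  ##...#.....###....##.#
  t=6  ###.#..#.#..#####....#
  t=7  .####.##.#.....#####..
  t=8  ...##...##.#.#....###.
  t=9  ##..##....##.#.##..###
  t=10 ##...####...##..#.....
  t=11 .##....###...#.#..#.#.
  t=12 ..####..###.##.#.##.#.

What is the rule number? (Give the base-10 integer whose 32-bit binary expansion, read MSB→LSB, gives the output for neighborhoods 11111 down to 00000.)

1974816806

  nb #####: next=.  (t=4,i=10, bit31=0)
  nb ####.: next=#  (t=1,i=12, bit30=1)
  nb ###.#: next=#  (t=1,i=13, bit29=1)
  nb ###..: next=#  (t=0,i=12, bit28=1)
  nb ##.##: next=.  (t=0,i=9, bit27=0)
  nb ##.#.: next=#  (t=1,i=14, bit26=1)
  nb ##..#: next=.  (t=0,i=3, bit25=0)
  nb ##...: next=#  (t=0,i=13, bit24=1)
  nb #.###: next=#  (t=0,i=10, bit23=1)
  nb #.##.: next=.  (t=0,i=7, bit22=0)
  nb #.#.#: next=#  (t=8,i=11, bit21=1)
  nb #.#..: next=#  (t=1,i=15, bit20=1)
  nb #..##: next=.  (t=2,i=0, bit19=0)
  nb #..#.: next=#  (t=0,i=4, bit18=1)
  nb #...#: next=.  (t=0,i=14, bit17=0)
  nb #....: next=#  (t=0,i=18, bit16=1)
  nb .####: next=.  (t=1,i=11, bit15=0)
  nb .###.: next=#  (t=0,i=11, bit14=1)
  nb .##.#: next=.  (t=0,i=8, bit13=0)
  nb .##..: next=#  (t=0,i=2, bit12=1)
  nb .#.##: next=.  (t=0,i=6, bit11=0)
  nb .#.#.: next=.  (t=6,i=8, bit10=0)
  nb .#..#: next=.  (t=1,i=0, bit9=0)
  nb .#...: next=.  (t=0,i=17, bit8=0)
  nb ..###: next=.  (t=1,i=10, bit7=0)
  nb ..##.: next=.  (t=0,i=1, bit6=0)
  nb ..#.#: next=#  (t=0,i=5, bit5=1)
  nb ..#..: next=.  (t=0,i=16, bit4=0)
  nb ...##: next=.  (t=0,i=0, bit3=0)
  nb ...#.: next=#  (t=0,i=15, bit2=1)
  nb ....#: next=#  (t=0,i=21, bit1=1)
  nb .....: next=.  (t=0,i=19, bit0=0)
  bits 01110101101101010101000000100110 = 1974816806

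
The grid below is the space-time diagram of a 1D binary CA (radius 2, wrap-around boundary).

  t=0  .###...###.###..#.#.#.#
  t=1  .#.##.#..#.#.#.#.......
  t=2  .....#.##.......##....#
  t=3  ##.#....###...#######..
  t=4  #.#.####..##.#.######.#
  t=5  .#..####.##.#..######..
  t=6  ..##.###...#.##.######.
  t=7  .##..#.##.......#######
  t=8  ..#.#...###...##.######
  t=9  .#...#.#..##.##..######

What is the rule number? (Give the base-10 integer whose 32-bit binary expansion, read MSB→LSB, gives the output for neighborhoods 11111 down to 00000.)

  #####|#  b31=1 t=3,i=16
  ####.|#  b30=1 t=3,i=19
  ###.#|#  b29=1 t=0,i=9
  ###..|#  b28=1 t=0,i=3
  ##.##|.  b27=0 t=0,i=10
  ##.#.|#  b26=1 t=1,i=5
  ##..#|.  b25=0 t=0,i=14
  ##...|#  b24=1 t=0,i=4
  #.###|#  b23=1 t=0,i=1
  #.##.|.  b22=0 t=1,i=3
  #.#.#|.  b21=0 t=0,i=18
  #.#..|.  b20=0 t=1,i=6
  #..##|#  b19=1 t=3,i=22
  #..#.|#  b18=1 t=0,i=15
  #...#|.  b17=0 t=0,i=5
  #....|#  b16=1 t=1,i=17
  .####|#  b15=1 t=3,i=15
  .###.|.  b14=0 t=0,i=2
  .##.#|.  b13=0 t=1,i=4
  .##..|#  b12=1 t=2,i=8
  .#.##|.  b11=0 t=0,i=0
  .#.#.|.  b10=0 t=0,i=17
  .#..#|#  b9=1 t=1,i=7
  .#...|#  b8=1 t=1,i=16
  ..###|.  b7=0 t=0,i=7
  ..##.|#  b6=1 t=2,i=16
  ..#.#|.  b5=0 t=0,i=16
  ..#..|.  b4=0 t=2,i=22
  ...##|#  b3=1 t=0,i=6
  ...#.|.  b2=0 t=1,i=0
  ....#|#  b1=1 t=1,i=22
  .....|.  b0=0 t=1,i=18
  bits 11110101100011011001001101001010 = 4119696202

4119696202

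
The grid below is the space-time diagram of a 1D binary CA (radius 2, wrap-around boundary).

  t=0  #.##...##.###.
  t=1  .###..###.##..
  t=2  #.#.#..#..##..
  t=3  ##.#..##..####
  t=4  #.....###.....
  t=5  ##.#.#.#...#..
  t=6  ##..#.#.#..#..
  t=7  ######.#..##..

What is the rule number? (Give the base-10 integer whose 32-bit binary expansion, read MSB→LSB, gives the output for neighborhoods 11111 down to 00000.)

1120173433

  nb #####: next=.  (t=3,i=12, bit31=0)
  nb ####.: next=#  (t=3,i=0, bit30=1)
  nb ###.#: next=.  (t=0,i=12, bit29=0)
  nb ###..: next=.  (t=1,i=3, bit28=0)
  nb ##.##: next=.  (t=0,i=9, bit27=0)
  nb ##.#.: next=.  (t=0,i=13, bit26=0)
  nb ##..#: next=#  (t=1,i=4, bit25=1)
  nb ##...: next=.  (t=0,i=4, bit24=0)
  nb #.###: next=#  (t=0,i=10, bit23=1)
  nb #.##.: next=#  (t=0,i=2, bit22=1)
  nb #.#.#: next=.  (t=0,i=0, bit21=0)
  nb #.#..: next=.  (t=2,i=4, bit20=0)
  nb #..##: next=.  (t=1,i=5, bit19=0)
  nb #..#.: next=#  (t=2,i=6, bit18=1)
  nb #...#: next=.  (t=0,i=5, bit17=0)
  nb #....: next=.  (t=4,i=2, bit16=0)
  nb .####: next=.  (t=3,i=11, bit15=0)
  nb .###.: next=#  (t=0,i=11, bit14=1)
  nb .##.#: next=#  (t=0,i=8, bit13=1)
  nb .##..: next=#  (t=0,i=3, bit12=1)
  nb .#.##: next=#  (t=0,i=1, bit11=1)
  nb .#.#.: next=#  (t=2,i=1, bit10=1)
  nb .#..#: next=.  (t=2,i=5, bit9=0)
  nb .#...: next=#  (t=4,i=1, bit8=1)
  nb ..###: next=.  (t=1,i=1, bit7=0)
  nb ..##.: next=#  (t=0,i=7, bit6=1)
  nb ..#.#: next=#  (t=2,i=0, bit5=1)
  nb ..#..: next=#  (t=2,i=7, bit4=1)
  nb ...##: next=#  (t=0,i=6, bit3=1)
  nb ...#.: next=.  (t=4,i=13, bit2=0)
  nb ....#: next=.  (t=4,i=4, bit1=0)
  nb .....: next=#  (t=4,i=3, bit0=1)
  bits 01000010110001000111110101111001 = 1120173433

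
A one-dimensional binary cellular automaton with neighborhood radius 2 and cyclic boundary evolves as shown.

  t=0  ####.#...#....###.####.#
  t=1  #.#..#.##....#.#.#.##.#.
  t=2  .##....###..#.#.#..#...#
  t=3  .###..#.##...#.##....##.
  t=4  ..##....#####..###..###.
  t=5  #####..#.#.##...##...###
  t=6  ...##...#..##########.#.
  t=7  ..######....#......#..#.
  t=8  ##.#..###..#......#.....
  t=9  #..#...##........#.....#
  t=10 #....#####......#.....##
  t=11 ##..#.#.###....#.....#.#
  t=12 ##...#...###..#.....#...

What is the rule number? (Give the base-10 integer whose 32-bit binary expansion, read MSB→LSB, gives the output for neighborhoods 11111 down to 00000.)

1498600524

  ##### -> .   bit 31 = 0  t=0,i=1
  ####. -> #   bit 30 = 1  t=0,i=2
  ###.# -> .   bit 29 = 0  t=0,i=3
  ###.. -> #   bit 28 = 1  t=2,i=9
  ##.## -> #   bit 27 = 1  t=0,i=17
  ##.#. -> .   bit 26 = 0  t=0,i=4
  ##..# -> .   bit 25 = 0  t=2,i=10
  ##... -> #   bit 24 = 1  t=1,i=9
  #.### -> .   bit 23 = 0  t=0,i=18
  #.##. -> #   bit 22 = 1  t=1,i=7
  #.#.# -> .   bit 21 = 0  t=1,i=0
  #.#.. -> #   bit 20 = 1  t=0,i=5
  #..## -> .   bit 19 = 0  t=3,i=0
  #..#. -> .   bit 18 = 0  t=1,i=4
  #...# -> #   bit 17 = 1  t=0,i=7
  #.... -> .   bit 16 = 0  t=0,i=11
  .#### -> #   bit 15 = 1  t=0,i=0
  .###. -> #   bit 14 = 1  t=0,i=15
  .##.# -> .   bit 13 = 0  t=1,i=20
  .##.. -> #   bit 12 = 1  t=1,i=8
  .#.## -> .   bit 11 = 0  t=1,i=6
  .#.#. -> #   bit 10 = 1  t=1,i=1
  .#..# -> .   bit 9 = 0  t=1,i=3
  .#... -> .   bit 8 = 0  t=0,i=6
  ..### -> .   bit 7 = 0  t=0,i=14
  ..##. -> #   bit 6 = 1  t=3,i=21
  ..#.# -> .   bit 5 = 0  t=1,i=5
  ..#.. -> .   bit 4 = 0  t=0,i=9
  ...## -> #   bit 3 = 1  t=0,i=13
  ...#. -> #   bit 2 = 1  t=0,i=8
  ....# -> .   bit 1 = 0  t=0,i=12
  ..... -> .   bit 0 = 0  t=7,i=15
  bits 01011001010100101101010001001100 = 1498600524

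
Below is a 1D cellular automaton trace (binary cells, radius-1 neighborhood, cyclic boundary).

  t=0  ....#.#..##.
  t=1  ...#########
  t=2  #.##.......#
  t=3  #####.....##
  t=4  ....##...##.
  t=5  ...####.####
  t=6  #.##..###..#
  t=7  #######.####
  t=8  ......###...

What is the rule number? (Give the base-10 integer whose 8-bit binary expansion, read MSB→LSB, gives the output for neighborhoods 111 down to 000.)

126

  [7] ### => .  t=1,i=4
  [6] ##. => #  t=0,i=10
  [5] #.# => #  t=0,i=5
  [4] #.. => #  t=0,i=7
  [3] .## => #  t=0,i=9
  [2] .#. => #  t=0,i=4
  [1] ..# => #  t=0,i=3
  [0] ... => .  t=0,i=0
  bits 01111110 = 126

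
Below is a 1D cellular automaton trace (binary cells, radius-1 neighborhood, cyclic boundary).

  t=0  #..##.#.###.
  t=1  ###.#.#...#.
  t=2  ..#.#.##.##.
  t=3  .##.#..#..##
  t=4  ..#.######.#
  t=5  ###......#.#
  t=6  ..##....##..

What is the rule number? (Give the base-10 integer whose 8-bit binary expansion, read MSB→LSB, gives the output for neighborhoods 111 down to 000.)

  ###|.  b7=0 t=0,i=9
  ##.|#  b6=1 t=0,i=4
  #.#|.  b5=0 t=0,i=5
  #..|#  b4=1 t=0,i=1
  .##|.  b3=0 t=0,i=3
  .#.|#  b2=1 t=0,i=0
  ..#|#  b1=1 t=0,i=2
  ...|.  b0=0 t=1,i=8
  bits 01010110 = 86

86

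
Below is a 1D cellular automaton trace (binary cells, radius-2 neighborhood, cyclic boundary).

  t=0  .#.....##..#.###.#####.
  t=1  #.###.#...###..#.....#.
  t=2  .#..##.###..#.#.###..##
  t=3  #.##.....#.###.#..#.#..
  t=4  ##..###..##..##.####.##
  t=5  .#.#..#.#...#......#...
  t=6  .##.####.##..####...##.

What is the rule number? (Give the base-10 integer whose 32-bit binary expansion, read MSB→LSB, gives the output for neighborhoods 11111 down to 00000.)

  ##### -> .   bit 31 = 0  t=0,i=19
  ####. -> .   bit 30 = 0  t=0,i=20
  ###.# -> #   bit 29 = 1  t=0,i=15
  ###.. -> #   bit 28 = 1  t=0,i=21
  ##.## -> .   bit 27 = 0  t=0,i=16
  ##.#. -> #   bit 26 = 1  t=1,i=5
  ##..# -> .   bit 25 = 0  t=0,i=9
  ##... -> #   bit 24 = 1  t=3,i=4
  #.### -> .   bit 23 = 0  t=0,i=13
  #.##. -> .   bit 22 = 0  t=3,i=2
  #.#.# -> .   bit 21 = 0  t=1,i=0
  #.#.. -> .   bit 20 = 0  t=1,i=6
  #..## -> #   bit 19 = 1  t=2,i=3
  #..#. -> #   bit 18 = 1  t=0,i=0
  #...# -> #   bit 17 = 1  t=1,i=8
  #.... -> #   bit 16 = 1  t=0,i=3
  .#### -> .   bit 15 = 0  t=0,i=18
  .###. -> .   bit 14 = 0  t=0,i=14
  .##.# -> .   bit 13 = 0  t=2,i=5
  .##.. -> .   bit 12 = 0  t=0,i=8
  .#.## -> #   bit 11 = 1  t=0,i=12
  .#.#. -> #   bit 10 = 1  t=1,i=22
  .#..# -> #   bit 9 = 1  t=2,i=2
  .#... -> #   bit 8 = 1  t=0,i=2
  ..### -> .   bit 7 = 0  t=1,i=10
  ..##. -> .   bit 6 = 0  t=0,i=7
  ..#.# -> #   bit 5 = 1  t=0,i=11
  ..#.. -> .   bit 4 = 0  t=0,i=1
  ...## -> #   bit 3 = 1  t=0,i=6
  ...#. -> .   bit 2 = 0  t=1,i=20
  ....# -> .   bit 1 = 0  t=0,i=5
  ..... -> #   bit 0 = 1  t=0,i=4
  bits 00110101000011110000111100101001 = 890179369

890179369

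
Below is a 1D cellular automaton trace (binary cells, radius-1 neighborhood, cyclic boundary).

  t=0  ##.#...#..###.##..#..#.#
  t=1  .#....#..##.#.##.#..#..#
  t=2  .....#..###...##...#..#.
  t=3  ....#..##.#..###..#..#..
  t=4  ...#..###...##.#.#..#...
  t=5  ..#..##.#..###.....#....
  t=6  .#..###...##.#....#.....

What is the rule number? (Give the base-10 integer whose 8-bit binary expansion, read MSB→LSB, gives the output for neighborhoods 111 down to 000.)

74

  ### -> .   bit 7 = 0  t=0,i=0
  ##. -> #   bit 6 = 1  t=0,i=1
  #.# -> .   bit 5 = 0  t=0,i=2
  #.. -> .   bit 4 = 0  t=0,i=4
  .## -> #   bit 3 = 1  t=0,i=10
  .#. -> .   bit 2 = 0  t=0,i=3
  ..# -> #   bit 1 = 1  t=0,i=6
  ... -> .   bit 0 = 0  t=0,i=5
  bits 01001010 = 74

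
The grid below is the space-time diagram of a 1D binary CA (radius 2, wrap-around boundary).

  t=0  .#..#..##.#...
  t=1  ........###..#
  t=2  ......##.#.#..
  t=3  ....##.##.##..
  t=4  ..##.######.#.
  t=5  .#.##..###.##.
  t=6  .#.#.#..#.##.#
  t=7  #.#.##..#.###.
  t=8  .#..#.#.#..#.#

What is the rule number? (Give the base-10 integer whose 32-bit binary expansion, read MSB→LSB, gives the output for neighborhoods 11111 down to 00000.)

3478152234

  #####|#  b31=1 t=4,i=7
  ####.|#  b30=1 t=4,i=9
  ###.#|.  b29=0 t=4,i=10
  ###..|.  b28=0 t=1,i=10
  ##.##|#  b27=1 t=3,i=6
  ##.#.|#  b26=1 t=0,i=9
  ##..#|#  b25=1 t=1,i=11
  ##...|#  b24=1 t=3,i=12
  #.###|.  b23=0 t=4,i=5
  #.##.|#  b22=1 t=3,i=7
  #.#.#|.  b21=0 t=2,i=9
  #.#..|#  b20=1 t=0,i=10
  #..##|.  b19=0 t=0,i=6
  #..#.|.  b18=0 t=0,i=3
  #...#|.  b17=0 t=4,i=0
  #....|.  b16=0 t=0,i=12
  .####|.  b15=0 t=4,i=6
  .###.|#  b14=1 t=1,i=9
  .##.#|#  b13=1 t=0,i=8
  .##..|.  b12=0 t=3,i=11
  .#.##|.  b11=0 t=5,i=2
  .#.#.|#  b10=1 t=2,i=10
  .#..#|.  b9=0 t=0,i=2
  .#...|.  b8=0 t=0,i=11
  ..###|.  b7=0 t=1,i=8
  ..##.|.  b6=0 t=0,i=7
  ..#.#|#  b5=1 t=5,i=1
  ..#..|.  b4=0 t=0,i=1
  ...##|#  b3=1 t=1,i=7
  ...#.|.  b2=0 t=0,i=0
  ....#|#  b1=1 t=0,i=13
  .....|.  b0=0 t=1,i=2
  bits 11001111010100000110010000101010 = 3478152234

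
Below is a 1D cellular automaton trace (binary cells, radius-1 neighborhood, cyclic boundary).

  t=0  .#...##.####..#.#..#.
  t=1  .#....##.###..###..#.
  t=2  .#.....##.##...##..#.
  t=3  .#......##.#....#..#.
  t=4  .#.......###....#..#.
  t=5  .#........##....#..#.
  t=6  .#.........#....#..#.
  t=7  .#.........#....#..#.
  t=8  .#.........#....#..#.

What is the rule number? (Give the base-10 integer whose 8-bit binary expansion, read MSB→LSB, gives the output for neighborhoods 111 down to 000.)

  ### -> #   bit 7 = 1  t=0,i=9
  ##. -> #   bit 6 = 1  t=0,i=6
  #.# -> #   bit 5 = 1  t=0,i=7
  #.. -> .   bit 4 = 0  t=0,i=2
  .## -> .   bit 3 = 0  t=0,i=5
  .#. -> #   bit 2 = 1  t=0,i=1
  ..# -> .   bit 1 = 0  t=0,i=0
  ... -> .   bit 0 = 0  t=0,i=3
  bits 11100100 = 228

228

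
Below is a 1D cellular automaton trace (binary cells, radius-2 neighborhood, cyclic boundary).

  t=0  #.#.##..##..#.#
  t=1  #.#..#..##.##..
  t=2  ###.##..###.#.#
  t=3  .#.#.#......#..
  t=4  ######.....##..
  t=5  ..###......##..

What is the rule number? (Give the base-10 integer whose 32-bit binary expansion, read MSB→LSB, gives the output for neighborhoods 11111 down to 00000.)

3358864500

  ##### -> #   bit 31 = 1  t=4,i=2
  ####. -> #   bit 30 = 1  t=2,i=1
  ###.# -> .   bit 29 = 0  t=2,i=2
  ###.. -> .   bit 28 = 0  t=4,i=5
  ##.## -> #   bit 27 = 1  t=1,i=10
  ##.#. -> .   bit 26 = 0  t=0,i=1
  ##..# -> .   bit 25 = 0  t=0,i=6
  ##... -> .   bit 24 = 0  t=4,i=6
  #.### -> .   bit 23 = 0  t=2,i=14
  #.##. -> .   bit 22 = 0  t=0,i=4
  #.#.# -> #   bit 21 = 1  t=0,i=2
  #.#.. -> #   bit 20 = 1  t=1,i=2
  #..## -> .   bit 19 = 0  t=0,i=7
  #..#. -> #   bit 18 = 1  t=0,i=11
  #...# -> .   bit 17 = 0  t=3,i=14
  #.... -> .   bit 16 = 0  t=3,i=7
  .#### -> .   bit 15 = 0  t=2,i=0
  .###. -> .   bit 14 = 0  t=2,i=9
  .##.# -> #   bit 13 = 1  t=0,i=0
  .##.. -> #   bit 12 = 1  t=0,i=5
  .#.## -> .   bit 11 = 0  t=0,i=3
  .#.#. -> #   bit 10 = 1  t=1,i=1
  .#..# -> .   bit 9 = 0  t=1,i=3
  .#... -> .   bit 8 = 0  t=3,i=6
  ..### -> .   bit 7 = 0  t=2,i=8
  ..##. -> #   bit 6 = 1  t=0,i=8
  ..#.# -> #   bit 5 = 1  t=0,i=12
  ..#.. -> #   bit 4 = 1  t=1,i=5
  ...## -> .   bit 3 = 0  t=4,i=10
  ...#. -> #   bit 2 = 1  t=3,i=0
  ....# -> .   bit 1 = 0  t=3,i=10
  ..... -> .   bit 0 = 0  t=3,i=8
  bits 11001000001101000011010001110100 = 3358864500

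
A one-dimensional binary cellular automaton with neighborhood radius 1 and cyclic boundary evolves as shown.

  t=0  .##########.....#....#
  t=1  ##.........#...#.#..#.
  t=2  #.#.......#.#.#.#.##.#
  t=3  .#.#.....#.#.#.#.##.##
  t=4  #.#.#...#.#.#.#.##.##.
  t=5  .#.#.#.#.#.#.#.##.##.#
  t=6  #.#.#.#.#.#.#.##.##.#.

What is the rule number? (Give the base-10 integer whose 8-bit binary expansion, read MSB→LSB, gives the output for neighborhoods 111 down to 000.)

58

  ### -> .   bit 7 = 0  t=0,i=2
  ##. -> .   bit 6 = 0  t=0,i=10
  #.# -> #   bit 5 = 1  t=0,i=0
  #.. -> #   bit 4 = 1  t=0,i=11
  .## -> #   bit 3 = 1  t=0,i=1
  .#. -> .   bit 2 = 0  t=0,i=16
  ..# -> #   bit 1 = 1  t=0,i=15
  ... -> .   bit 0 = 0  t=0,i=12
  bits 00111010 = 58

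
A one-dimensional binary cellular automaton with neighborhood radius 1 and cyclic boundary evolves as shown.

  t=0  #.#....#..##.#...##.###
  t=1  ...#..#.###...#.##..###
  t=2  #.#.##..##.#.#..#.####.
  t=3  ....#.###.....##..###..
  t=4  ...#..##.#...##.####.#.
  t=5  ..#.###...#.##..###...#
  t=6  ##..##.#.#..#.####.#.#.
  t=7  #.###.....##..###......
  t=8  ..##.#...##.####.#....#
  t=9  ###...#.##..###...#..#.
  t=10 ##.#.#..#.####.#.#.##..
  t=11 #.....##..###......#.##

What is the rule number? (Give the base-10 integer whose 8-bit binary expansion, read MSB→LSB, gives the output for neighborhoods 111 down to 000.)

154

  nb ###: next=#  (t=0,i=21, bit7=1)
  nb ##.: next=.  (t=0,i=0, bit6=0)
  nb #.#: next=.  (t=0,i=1, bit5=0)
  nb #..: next=#  (t=0,i=3, bit4=1)
  nb .##: next=#  (t=0,i=10, bit3=1)
  nb .#.: next=.  (t=0,i=2, bit2=0)
  nb ..#: next=#  (t=0,i=6, bit1=1)
  nb ...: next=.  (t=0,i=4, bit0=0)
  bits 10011010 = 154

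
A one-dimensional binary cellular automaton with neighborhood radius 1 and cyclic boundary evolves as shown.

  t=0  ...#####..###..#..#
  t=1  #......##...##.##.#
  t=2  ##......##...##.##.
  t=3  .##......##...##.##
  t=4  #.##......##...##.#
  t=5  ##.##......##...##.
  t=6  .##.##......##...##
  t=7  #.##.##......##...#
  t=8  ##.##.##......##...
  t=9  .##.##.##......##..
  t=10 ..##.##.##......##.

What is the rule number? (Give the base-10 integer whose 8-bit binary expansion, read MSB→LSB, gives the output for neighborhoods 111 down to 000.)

116

  nb ###: next=.  (t=0,i=4, bit7=0)
  nb ##.: next=#  (t=0,i=7, bit6=1)
  nb #.#: next=#  (t=1,i=14, bit5=1)
  nb #..: next=#  (t=0,i=0, bit4=1)
  nb .##: next=.  (t=0,i=3, bit3=0)
  nb .#.: next=#  (t=0,i=15, bit2=1)
  nb ..#: next=.  (t=0,i=2, bit1=0)
  nb ...: next=.  (t=0,i=1, bit0=0)
  bits 01110100 = 116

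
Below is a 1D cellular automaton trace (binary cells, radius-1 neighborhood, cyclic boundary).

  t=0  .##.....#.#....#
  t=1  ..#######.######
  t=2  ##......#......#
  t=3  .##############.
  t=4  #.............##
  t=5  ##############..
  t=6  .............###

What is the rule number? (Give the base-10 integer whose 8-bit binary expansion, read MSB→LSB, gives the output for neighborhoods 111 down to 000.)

  nb ###: next=.  (t=1,i=3, bit7=0)
  nb ##.: next=#  (t=0,i=2, bit6=1)
  nb #.#: next=.  (t=0,i=0, bit5=0)
  nb #..: next=#  (t=0,i=3, bit4=1)
  nb .##: next=.  (t=0,i=1, bit3=0)
  nb .#.: next=#  (t=0,i=8, bit2=1)
  nb ..#: next=#  (t=0,i=7, bit1=1)
  nb ...: next=#  (t=0,i=4, bit0=1)
  bits 01010111 = 87

87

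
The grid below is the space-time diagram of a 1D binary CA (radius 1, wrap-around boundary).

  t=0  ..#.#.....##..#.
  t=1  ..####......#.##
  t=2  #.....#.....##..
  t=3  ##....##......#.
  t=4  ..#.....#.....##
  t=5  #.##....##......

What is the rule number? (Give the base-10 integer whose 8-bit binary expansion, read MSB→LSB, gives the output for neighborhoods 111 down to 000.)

  nb ###: next=.  (t=1,i=3, bit7=0)
  nb ##.: next=.  (t=0,i=11, bit6=0)
  nb #.#: next=#  (t=0,i=3, bit5=1)
  nb #..: next=#  (t=0,i=5, bit4=1)
  nb .##: next=.  (t=0,i=10, bit3=0)
  nb .#.: next=#  (t=0,i=2, bit2=1)
  nb ..#: next=.  (t=0,i=1, bit1=0)
  nb ...: next=.  (t=0,i=0, bit0=0)
  bits 00110100 = 52

52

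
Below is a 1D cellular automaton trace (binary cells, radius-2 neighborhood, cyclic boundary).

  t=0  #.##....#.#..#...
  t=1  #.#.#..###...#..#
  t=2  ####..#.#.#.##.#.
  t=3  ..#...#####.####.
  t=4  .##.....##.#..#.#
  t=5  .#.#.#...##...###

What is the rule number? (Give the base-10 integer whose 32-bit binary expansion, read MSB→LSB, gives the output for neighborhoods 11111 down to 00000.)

  ##### -> #   bit 31 = 1  t=3,i=8
  ####. -> #   bit 30 = 1  t=2,i=2
  ###.# -> .   bit 29 = 0  t=3,i=10
  ###.. -> .   bit 28 = 0  t=1,i=9
  ##.## -> #   bit 27 = 1  t=3,i=11
  ##.#. -> #   bit 26 = 1  t=1,i=1
  ##..# -> .   bit 25 = 0  t=2,i=4
  ##... -> #   bit 24 = 1  t=0,i=4
  #.### -> .   bit 23 = 0  t=2,i=0
  #.##. -> #   bit 22 = 1  t=0,i=2
  #.#.# -> #   bit 21 = 1  t=1,i=2
  #.#.. -> .   bit 20 = 0  t=0,i=10
  #..## -> #   bit 19 = 1  t=1,i=6
  #..#. -> .   bit 18 = 0  t=0,i=12
  #...# -> .   bit 17 = 0  t=0,i=15
  #.... -> .   bit 16 = 0  t=0,i=5
  .#### -> .   bit 15 = 0  t=2,i=1
  .###. -> #   bit 14 = 1  t=1,i=8
  .##.# -> #   bit 13 = 1  t=1,i=0
  .##.. -> .   bit 12 = 0  t=0,i=3
  .#.## -> .   bit 11 = 0  t=0,i=1
  .#.#. -> #   bit 10 = 1  t=0,i=9
  .#..# -> .   bit 9 = 0  t=0,i=11
  .#... -> .   bit 8 = 0  t=0,i=14
  ..### -> .   bit 7 = 0  t=1,i=7
  ..##. -> .   bit 6 = 0  t=1,i=16
  ..#.# -> #   bit 5 = 1  t=0,i=0
  ..#.. -> #   bit 4 = 1  t=0,i=13
  ...## -> .   bit 3 = 0  t=3,i=5
  ...#. -> #   bit 2 = 1  t=0,i=7
  ....# -> .   bit 1 = 0  t=0,i=6
  ..... -> #   bit 0 = 1  t=4,i=5
  bits 11001101011010000110010000110101 = 3446170677

3446170677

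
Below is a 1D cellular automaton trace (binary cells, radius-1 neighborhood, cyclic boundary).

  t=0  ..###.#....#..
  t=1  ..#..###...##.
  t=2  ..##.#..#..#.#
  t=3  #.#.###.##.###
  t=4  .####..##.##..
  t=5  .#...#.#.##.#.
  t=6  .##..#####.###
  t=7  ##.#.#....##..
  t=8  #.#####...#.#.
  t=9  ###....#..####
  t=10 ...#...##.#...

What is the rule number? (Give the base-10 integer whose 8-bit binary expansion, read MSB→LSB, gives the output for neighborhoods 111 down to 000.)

  [7] ### => .  t=0,i=3
  [6] ##. => .  t=0,i=4
  [5] #.# => #  t=0,i=5
  [4] #.. => #  t=0,i=7
  [3] .## => #  t=0,i=2
  [2] .#. => #  t=0,i=6
  [1] ..# => .  t=0,i=1
  [0] ... => .  t=0,i=0
  bits 00111100 = 60

60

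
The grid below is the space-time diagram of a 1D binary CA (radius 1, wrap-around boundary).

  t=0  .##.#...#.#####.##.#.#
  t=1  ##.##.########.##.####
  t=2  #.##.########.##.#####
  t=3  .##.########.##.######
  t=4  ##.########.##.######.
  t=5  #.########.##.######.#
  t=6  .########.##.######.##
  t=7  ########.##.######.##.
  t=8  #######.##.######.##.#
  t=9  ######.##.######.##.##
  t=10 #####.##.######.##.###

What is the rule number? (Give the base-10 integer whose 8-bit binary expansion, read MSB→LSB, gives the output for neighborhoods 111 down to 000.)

  [7] ### => #  t=0,i=11
  [6] ##. => .  t=0,i=2
  [5] #.# => #  t=0,i=0
  [4] #.. => .  t=0,i=5
  [3] .## => #  t=0,i=1
  [2] .#. => #  t=0,i=4
  [1] ..# => #  t=0,i=7
  [0] ... => #  t=0,i=6
  bits 10101111 = 175

175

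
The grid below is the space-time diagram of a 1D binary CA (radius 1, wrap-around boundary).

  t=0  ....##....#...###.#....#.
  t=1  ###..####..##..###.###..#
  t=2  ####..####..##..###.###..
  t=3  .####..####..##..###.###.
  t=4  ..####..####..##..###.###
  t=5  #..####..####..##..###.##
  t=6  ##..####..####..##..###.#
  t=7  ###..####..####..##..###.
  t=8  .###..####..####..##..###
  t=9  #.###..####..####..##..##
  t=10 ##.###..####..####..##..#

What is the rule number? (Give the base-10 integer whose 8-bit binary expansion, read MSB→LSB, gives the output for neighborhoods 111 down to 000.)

241

  ###|#  b7=1 t=0,i=15
  ##.|#  b6=1 t=0,i=5
  #.#|#  b5=1 t=0,i=17
  #..|#  b4=1 t=0,i=6
  .##|.  b3=0 t=0,i=4
  .#.|.  b2=0 t=0,i=10
  ..#|.  b1=0 t=0,i=3
  ...|#  b0=1 t=0,i=0
  bits 11110001 = 241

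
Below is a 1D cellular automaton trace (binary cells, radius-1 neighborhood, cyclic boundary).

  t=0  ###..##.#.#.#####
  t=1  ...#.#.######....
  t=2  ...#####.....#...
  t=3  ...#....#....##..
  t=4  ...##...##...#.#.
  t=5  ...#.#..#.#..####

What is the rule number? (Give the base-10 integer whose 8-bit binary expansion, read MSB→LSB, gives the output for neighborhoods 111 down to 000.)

  [7] ### => .  t=0,i=0
  [6] ##. => .  t=0,i=2
  [5] #.# => #  t=0,i=7
  [4] #.. => #  t=0,i=3
  [3] .## => #  t=0,i=5
  [2] .#. => #  t=0,i=8
  [1] ..# => .  t=0,i=4
  [0] ... => .  t=1,i=0
  bits 00111100 = 60

60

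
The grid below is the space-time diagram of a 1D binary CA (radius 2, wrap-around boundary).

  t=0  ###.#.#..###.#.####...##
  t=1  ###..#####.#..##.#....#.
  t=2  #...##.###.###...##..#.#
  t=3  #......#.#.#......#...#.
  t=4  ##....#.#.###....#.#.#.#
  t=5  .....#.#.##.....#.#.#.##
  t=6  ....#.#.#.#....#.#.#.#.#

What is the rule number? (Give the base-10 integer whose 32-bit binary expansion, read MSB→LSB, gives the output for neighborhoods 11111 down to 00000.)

  #####|#  b31=1 t=0,i=0
  ####.|#  b30=1 t=0,i=1
  ###.#|#  b29=1 t=0,i=2
  ###..|.  b28=0 t=0,i=18
  ##.##|.  b27=0 t=2,i=6
  ##.#.|.  b26=0 t=0,i=3
  ##..#|.  b25=0 t=1,i=3
  ##...|.  b24=0 t=0,i=19
  #.###|#  b23=1 t=0,i=15
  #.##.|.  b22=0 t=2,i=23
  #.#.#|.  b21=0 t=0,i=4
  #.#..|#  b20=1 t=0,i=6
  #..##|#  b19=1 t=0,i=8
  #..#.|.  b18=0 t=2,i=20
  #...#|.  b17=0 t=0,i=20
  #....|.  b16=0 t=1,i=19
  .####|.  b15=0 t=0,i=16
  .###.|.  b14=0 t=0,i=10
  .##.#|.  b13=0 t=1,i=15
  .##..|#  b12=1 t=2,i=0
  .#.##|#  b11=1 t=0,i=14
  .#.#.|#  b10=1 t=0,i=5
  .#..#|#  b9=1 t=0,i=7
  .#...|#  b8=1 t=1,i=18
  ..###|#  b7=1 t=0,i=9
  ..##.|.  b6=0 t=1,i=14
  ..#.#|.  b5=0 t=1,i=22
  ..#..|.  b4=0 t=3,i=18
  ...##|.  b3=0 t=0,i=21
  ...#.|#  b2=1 t=1,i=21
  ....#|.  b1=0 t=1,i=20
  .....|.  b0=0 t=3,i=3
  bits 11100000100110000001111110000100 = 3768065924

3768065924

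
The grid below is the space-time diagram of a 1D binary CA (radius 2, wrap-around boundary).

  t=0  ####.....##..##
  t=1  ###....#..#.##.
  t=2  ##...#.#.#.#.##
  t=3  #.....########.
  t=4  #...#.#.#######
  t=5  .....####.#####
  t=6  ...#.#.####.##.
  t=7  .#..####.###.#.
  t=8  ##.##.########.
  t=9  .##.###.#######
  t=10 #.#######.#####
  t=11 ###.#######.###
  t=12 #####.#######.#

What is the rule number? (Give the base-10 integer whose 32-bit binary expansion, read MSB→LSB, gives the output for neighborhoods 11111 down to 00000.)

3971775634

  ##### -> #   bit 31 = 1  t=0,i=0
  ####. -> #   bit 30 = 1  t=0,i=2
  ###.# -> #   bit 29 = 1  t=3,i=13
  ###.. -> .   bit 28 = 0  t=0,i=3
  ##.## -> #   bit 27 = 1  t=1,i=14
  ##.#. -> #   bit 26 = 1  t=3,i=14
  ##..# -> .   bit 25 = 0  t=0,i=11
  ##... -> .   bit 24 = 0  t=0,i=4
  #.### -> #   bit 23 = 1  t=1,i=0
  #.##. -> .   bit 22 = 0  t=1,i=12
  #.#.# -> #   bit 21 = 1  t=2,i=7
  #.#.. -> #   bit 20 = 1  t=3,i=0
  #..## -> #   bit 19 = 1  t=0,i=12
  #..#. -> #   bit 18 = 1  t=1,i=9
  #...# -> .   bit 17 = 0  t=2,i=3
  #.... -> .   bit 16 = 0  t=0,i=5
  .#### -> .   bit 15 = 0  t=0,i=14
  .###. -> #   bit 14 = 1  t=1,i=1
  .##.# -> #   bit 13 = 1  t=1,i=13
  .##.. -> #   bit 12 = 1  t=0,i=10
  .#.## -> #   bit 11 = 1  t=1,i=11
  .#.#. -> #   bit 10 = 1  t=2,i=6
  .#..# -> .   bit 9 = 0  t=1,i=8
  .#... -> .   bit 8 = 0  t=3,i=1
  ..### -> #   bit 7 = 1  t=0,i=13
  ..##. -> .   bit 6 = 0  t=0,i=9
  ..#.# -> .   bit 5 = 0  t=1,i=10
  ..#.. -> #   bit 4 = 1  t=1,i=7
  ...## -> .   bit 3 = 0  t=0,i=8
  ...#. -> .   bit 2 = 0  t=1,i=6
  ....# -> #   bit 1 = 1  t=0,i=7
  ..... -> .   bit 0 = 0  t=0,i=6
  bits 11101100101111000111110010010010 = 3971775634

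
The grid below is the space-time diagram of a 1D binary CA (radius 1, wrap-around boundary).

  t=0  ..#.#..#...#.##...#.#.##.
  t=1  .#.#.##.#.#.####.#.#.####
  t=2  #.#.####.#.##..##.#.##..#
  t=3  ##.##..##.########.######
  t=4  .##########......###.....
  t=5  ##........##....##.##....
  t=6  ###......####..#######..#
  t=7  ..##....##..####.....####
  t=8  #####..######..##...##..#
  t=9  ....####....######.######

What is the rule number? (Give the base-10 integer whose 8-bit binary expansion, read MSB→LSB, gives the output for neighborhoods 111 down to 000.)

  ###|.  b7=0 t=1,i=13
  ##.|#  b6=1 t=0,i=14
  #.#|#  b5=1 t=0,i=3
  #..|#  b4=1 t=0,i=5
  .##|#  b3=1 t=0,i=13
  .#.|.  b2=0 t=0,i=2
  ..#|#  b1=1 t=0,i=1
  ...|.  b0=0 t=0,i=0
  bits 01111010 = 122

122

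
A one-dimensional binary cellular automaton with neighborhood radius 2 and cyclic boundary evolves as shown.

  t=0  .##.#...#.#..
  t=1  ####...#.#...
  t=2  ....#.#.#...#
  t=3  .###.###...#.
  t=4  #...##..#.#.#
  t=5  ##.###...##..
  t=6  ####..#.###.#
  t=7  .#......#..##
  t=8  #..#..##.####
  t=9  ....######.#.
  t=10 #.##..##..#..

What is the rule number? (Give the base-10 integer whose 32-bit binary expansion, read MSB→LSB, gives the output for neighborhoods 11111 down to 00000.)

2376676942

  ##### -> #   bit 31 = 1  t=6,i=1
  ####. -> .   bit 30 = 0  t=1,i=2
  ###.# -> .   bit 29 = 0  t=3,i=3
  ###.. -> .   bit 28 = 0  t=1,i=3
  ##.## -> #   bit 27 = 1  t=3,i=4
  ##.#. -> #   bit 26 = 1  t=0,i=3
  ##..# -> .   bit 25 = 0  t=4,i=6
  ##... -> #   bit 24 = 1  t=1,i=4
  #.### -> #   bit 23 = 1  t=3,i=5
  #.##. -> .   bit 22 = 0  t=4,i=12
  #.#.# -> #   bit 21 = 1  t=2,i=6
  #.#.. -> .   bit 20 = 0  t=0,i=4
  #..## -> #   bit 19 = 1  t=3,i=0
  #..#. -> .   bit 18 = 0  t=4,i=7
  #...# -> .   bit 17 = 0  t=0,i=6
  #.... -> #   bit 16 = 1  t=2,i=1
  .#### -> .   bit 15 = 0  t=1,i=1
  .###. -> .   bit 14 = 0  t=3,i=2
  .##.# -> #   bit 13 = 1  t=0,i=2
  .##.. -> #   bit 12 = 1  t=4,i=0
  .#.## -> .   bit 11 = 0  t=4,i=11
  .#.#. -> #   bit 10 = 1  t=0,i=9
  .#..# -> #   bit 9 = 1  t=3,i=12
  .#... -> .   bit 8 = 0  t=0,i=5
  ..### -> .   bit 7 = 0  t=1,i=0
  ..##. -> #   bit 6 = 1  t=0,i=1
  ..#.# -> .   bit 5 = 0  t=0,i=8
  ..#.. -> .   bit 4 = 0  t=2,i=12
  ...## -> #   bit 3 = 1  t=0,i=0
  ...#. -> #   bit 2 = 1  t=0,i=7
  ....# -> #   bit 1 = 1  t=2,i=2
  ..... -> .   bit 0 = 0  t=7,i=4
  bits 10001101101010010011011001001110 = 2376676942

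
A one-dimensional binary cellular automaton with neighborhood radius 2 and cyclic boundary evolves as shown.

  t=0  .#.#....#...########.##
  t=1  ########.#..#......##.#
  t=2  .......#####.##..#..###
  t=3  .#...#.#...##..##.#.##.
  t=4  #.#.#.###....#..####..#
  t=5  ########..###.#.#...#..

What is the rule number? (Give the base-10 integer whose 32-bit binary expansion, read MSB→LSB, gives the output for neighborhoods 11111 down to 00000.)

  [31] ##### => .  t=0,i=14
  [30] ####. => .  t=0,i=18
  [29] ###.# => #  t=0,i=19
  [28] ###.. => .  t=2,i=22
  [27] ##.## => #  t=0,i=20
  [26] ##.#. => #  t=0,i=0
  [25] ##..# => #  t=2,i=15
  [24] ##... => .  t=2,i=0
  [23] #.### => #  t=1,i=22
  [22] #.##. => .  t=0,i=21
  [21] #.#.# => #  t=0,i=1
  [20] #.#.. => #  t=0,i=3
  [19] #..## => .  t=2,i=19
  [18] #..#. => #  t=1,i=11
  [17] #...# => .  t=0,i=10
  [16] #.... => #  t=0,i=5
  [15] .#### => .  t=0,i=13
  [14] .###. => #  t=2,i=21
  [13] .##.# => #  t=0,i=22
  [12] .##.. => .  t=2,i=14
  [11] .#.## => #  t=3,i=19
  [10] .#.#. => #  t=0,i=2
  [9] .#..# => #  t=1,i=10
  [8] .#... => #  t=0,i=4
  [7] ..### => #  t=0,i=12
  [6] ..##. => .  t=1,i=19
  [5] ..#.# => .  t=3,i=5
  [4] ..#.. => .  t=0,i=8
  [3] ...## => .  t=0,i=11
  [2] ...#. => #  t=0,i=7
  [1] ....# => #  t=0,i=6
  [0] ..... => .  t=1,i=15
  bits 00101110101101010110111110000110 = 783642502

783642502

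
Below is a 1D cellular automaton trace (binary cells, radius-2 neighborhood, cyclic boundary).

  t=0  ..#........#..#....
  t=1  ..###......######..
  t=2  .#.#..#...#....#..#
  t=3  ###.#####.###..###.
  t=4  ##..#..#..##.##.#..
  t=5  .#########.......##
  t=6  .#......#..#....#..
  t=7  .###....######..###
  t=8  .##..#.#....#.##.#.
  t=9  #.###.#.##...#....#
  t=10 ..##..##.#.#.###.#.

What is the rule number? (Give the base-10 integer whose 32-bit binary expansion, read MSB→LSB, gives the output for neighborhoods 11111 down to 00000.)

  [31] ##### => .  t=1,i=13
  [30] ####. => #  t=1,i=15
  [29] ###.# => .  t=3,i=2
  [28] ###.. => .  t=1,i=4
  [27] ##.## => .  t=3,i=3
  [26] ##.#. => .  t=4,i=15
  [25] ##..# => #  t=3,i=13
  [24] ##... => .  t=1,i=5
  [23] #.### => #  t=3,i=0
  [22] #.##. => .  t=4,i=13
  [21] #.#.# => #  t=2,i=1
  [20] #.#.. => .  t=2,i=3
  [19] #..## => #  t=3,i=14
  [18] #..#. => #  t=0,i=13
  [17] #...# => #  t=2,i=8
  [16] #.... => #  t=0,i=4
  [15] .#### => .  t=1,i=12
  [14] .###. => #  t=1,i=3
  [13] .##.# => .  t=4,i=11
  [12] .##.. => #  t=4,i=1
  [11] .#.## => #  t=8,i=13
  [10] .#.#. => #  t=2,i=0
  [9] .#..# => #  t=0,i=12
  [8] .#... => #  t=0,i=3
  [7] ..### => .  t=1,i=2
  [6] ..##. => .  t=4,i=0
  [5] ..#.# => .  t=2,i=18
  [4] ..#.. => #  t=0,i=2
  [3] ...## => #  t=1,i=1
  [2] ...#. => .  t=0,i=1
  [1] ....# => .  t=0,i=0
  [0] ..... => .  t=0,i=5
  bits 01000010101011110101111100011000 = 1118789400

1118789400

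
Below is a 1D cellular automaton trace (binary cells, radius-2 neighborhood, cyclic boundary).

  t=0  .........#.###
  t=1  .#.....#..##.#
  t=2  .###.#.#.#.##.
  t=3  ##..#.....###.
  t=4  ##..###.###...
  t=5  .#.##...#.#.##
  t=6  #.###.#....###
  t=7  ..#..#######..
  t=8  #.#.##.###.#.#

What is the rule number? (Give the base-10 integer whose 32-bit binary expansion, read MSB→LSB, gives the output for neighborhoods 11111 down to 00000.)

2497395098

  [31] ##### => #  t=7,i=7
  [30] ####. => .  t=6,i=13
  [29] ###.# => .  t=2,i=3
  [28] ###.. => #  t=0,i=13
  [27] ##.## => .  t=3,i=13
  [26] ##.#. => #  t=1,i=12
  [25] ##..# => .  t=2,i=13
  [24] ##... => .  t=0,i=0
  [23] #.### => #  t=0,i=11
  [22] #.##. => #  t=2,i=11
  [21] #.#.# => .  t=1,i=13
  [20] #.#.. => #  t=1,i=1
  [19] #..## => #  t=1,i=9
  [18] #..#. => .  t=3,i=3
  [17] #...# => #  t=4,i=12
  [16] #.... => #  t=0,i=1
  [15] .#### => .  t=6,i=12
  [14] .###. => .  t=0,i=12
  [13] .##.# => #  t=1,i=11
  [12] .##.. => #  t=2,i=12
  [11] .#.## => #  t=0,i=10
  [10] .#.#. => .  t=1,i=0
  [9] .#..# => .  t=1,i=8
  [8] .#... => #  t=1,i=2
  [7] ..### => #  t=2,i=1
  [6] ..##. => .  t=1,i=10
  [5] ..#.# => .  t=0,i=9
  [4] ..#.. => #  t=1,i=7
  [3] ...## => #  t=3,i=9
  [2] ...#. => .  t=0,i=8
  [1] ....# => #  t=0,i=7
  [0] ..... => .  t=0,i=2
  bits 10010100110110110011100110011010 = 2497395098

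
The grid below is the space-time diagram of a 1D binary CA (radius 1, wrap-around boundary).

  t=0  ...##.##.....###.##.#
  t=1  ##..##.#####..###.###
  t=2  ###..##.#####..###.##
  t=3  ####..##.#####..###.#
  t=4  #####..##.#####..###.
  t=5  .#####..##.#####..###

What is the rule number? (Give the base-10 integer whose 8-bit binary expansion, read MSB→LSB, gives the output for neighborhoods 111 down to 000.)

  ###|#  b7=1 t=0,i=14
  ##.|#  b6=1 t=0,i=4
  #.#|#  b5=1 t=0,i=5
  #..|#  b4=1 t=0,i=0
  .##|.  b3=0 t=0,i=3
  .#.|#  b2=1 t=0,i=20
  ..#|.  b1=0 t=0,i=2
  ...|#  b0=1 t=0,i=1
  bits 11110101 = 245

245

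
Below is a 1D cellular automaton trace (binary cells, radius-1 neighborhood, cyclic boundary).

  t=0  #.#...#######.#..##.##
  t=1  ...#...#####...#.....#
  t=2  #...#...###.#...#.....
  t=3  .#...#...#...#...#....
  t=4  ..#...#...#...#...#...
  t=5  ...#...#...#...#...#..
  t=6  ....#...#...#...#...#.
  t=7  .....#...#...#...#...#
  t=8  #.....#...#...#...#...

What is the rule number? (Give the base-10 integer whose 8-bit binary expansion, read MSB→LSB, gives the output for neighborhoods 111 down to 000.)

144

  [7] ### => #  t=0,i=7
  [6] ##. => .  t=0,i=0
  [5] #.# => .  t=0,i=1
  [4] #.. => #  t=0,i=3
  [3] .## => .  t=0,i=6
  [2] .#. => .  t=0,i=2
  [1] ..# => .  t=0,i=5
  [0] ... => .  t=0,i=4
  bits 10010000 = 144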